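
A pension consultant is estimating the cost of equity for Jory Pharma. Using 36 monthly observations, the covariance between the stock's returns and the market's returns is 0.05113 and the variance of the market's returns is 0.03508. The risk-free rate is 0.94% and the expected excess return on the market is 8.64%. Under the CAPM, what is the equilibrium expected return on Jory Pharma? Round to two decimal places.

β = Cov(R_i, R_m) / Var(R_m) = 0.05113 / 0.03508 = 1.4575
E(R) = R_f + β × MRP = 0.94% + 1.4575 × 8.64% = 13.53%

13.53%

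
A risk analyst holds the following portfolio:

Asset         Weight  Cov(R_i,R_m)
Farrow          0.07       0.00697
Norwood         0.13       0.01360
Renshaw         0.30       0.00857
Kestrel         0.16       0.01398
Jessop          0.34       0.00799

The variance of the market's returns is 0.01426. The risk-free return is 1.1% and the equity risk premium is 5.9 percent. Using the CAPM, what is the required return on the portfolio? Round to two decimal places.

β_Farrow = 0.00697 / 0.01426 = 0.4888
β_Norwood = 0.01360 / 0.01426 = 0.9537
β_Renshaw = 0.00857 / 0.01426 = 0.6010
β_Kestrel = 0.01398 / 0.01426 = 0.9804
β_Jessop = 0.00799 / 0.01426 = 0.5603
β_P = Σ w_i β_i = 0.07×0.4888 + 0.13×0.9537 + 0.30×0.6010 + 0.16×0.9804 + 0.34×0.5603 = 0.6859
E(R_P) = R_f + β_P × MRP = 1.1% + 0.6859 × 5.9% = 5.15%

5.15%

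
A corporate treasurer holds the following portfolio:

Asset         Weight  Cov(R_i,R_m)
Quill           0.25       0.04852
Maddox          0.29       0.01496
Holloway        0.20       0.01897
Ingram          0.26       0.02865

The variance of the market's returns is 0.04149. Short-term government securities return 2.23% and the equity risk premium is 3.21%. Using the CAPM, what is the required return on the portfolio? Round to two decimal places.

β_Quill = 0.04852 / 0.04149 = 1.1694
β_Maddox = 0.01496 / 0.04149 = 0.3606
β_Holloway = 0.01897 / 0.04149 = 0.4572
β_Ingram = 0.02865 / 0.04149 = 0.6905
β_P = Σ w_i β_i = 0.25×1.1694 + 0.29×0.3606 + 0.20×0.4572 + 0.26×0.6905 = 0.6679
E(R_P) = R_f + β_P × MRP = 2.23% + 0.6679 × 3.21% = 4.37%

4.37%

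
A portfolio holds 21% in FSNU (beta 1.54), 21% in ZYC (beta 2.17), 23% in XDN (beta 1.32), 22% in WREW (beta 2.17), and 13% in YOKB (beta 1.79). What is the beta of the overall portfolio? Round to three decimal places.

1.793

β_P = Σ w_i β_i = 0.21×1.54 + 0.21×2.17 + 0.23×1.32 + 0.22×2.17 + 0.13×1.79 = 1.7928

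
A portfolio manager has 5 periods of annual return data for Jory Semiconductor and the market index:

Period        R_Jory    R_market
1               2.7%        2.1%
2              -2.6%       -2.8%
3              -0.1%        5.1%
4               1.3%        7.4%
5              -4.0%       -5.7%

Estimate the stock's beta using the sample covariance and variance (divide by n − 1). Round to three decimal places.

Mean R_i = (2.7 − 2.6 − 0.1 + 1.3 − 4.0) / 5 = -0.5400%
Mean R_m = (2.1 − 2.8 + 5.1 + 7.4 − 5.7) / 5 = 1.2200%
Σ(R_i − R̄_i)(R_m − R̄_m) = 48.1540  ⇒  Cov = 48.1540 / 4 = 12.0385
Σ(R_m − R̄_m)² = 118.0680  ⇒  Var(R_m) = 118.0680 / 4 = 29.5170
β = Cov / Var(R_m) = 12.0385 / 29.5170 = 0.4078

0.408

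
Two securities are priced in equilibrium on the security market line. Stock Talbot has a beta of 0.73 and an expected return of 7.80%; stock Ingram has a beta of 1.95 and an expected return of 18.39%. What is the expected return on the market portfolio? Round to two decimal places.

10.14%

Both satisfy E(R) = R_f + β·MRP, so the slope of the SML is
MRP = (18.39% − 7.80%) / (1.95 − 0.73) = 10.59% / 1.22 = 8.6803%
R_f = E(R_Talbot) − β_Talbot·MRP = 7.80% − 0.73 × 8.6803% = 1.4634%
E(R_m) = R_f + MRP = 1.4634% + 8.6803% = 10.14%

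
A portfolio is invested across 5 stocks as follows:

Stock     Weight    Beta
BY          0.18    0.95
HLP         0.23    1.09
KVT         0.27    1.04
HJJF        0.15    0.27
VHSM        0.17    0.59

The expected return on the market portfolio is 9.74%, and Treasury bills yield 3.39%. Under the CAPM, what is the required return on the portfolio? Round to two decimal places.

8.74%

β_P = Σ w_i β_i = 0.18×0.95 + 0.23×1.09 + 0.27×1.04 + 0.15×0.27 + 0.17×0.59 = 0.8433
MRP = 9.74% − 3.39% = 6.35%
E(R_P) = R_f + β_P × MRP = 3.39% + 0.8433 × 6.35% = 8.74%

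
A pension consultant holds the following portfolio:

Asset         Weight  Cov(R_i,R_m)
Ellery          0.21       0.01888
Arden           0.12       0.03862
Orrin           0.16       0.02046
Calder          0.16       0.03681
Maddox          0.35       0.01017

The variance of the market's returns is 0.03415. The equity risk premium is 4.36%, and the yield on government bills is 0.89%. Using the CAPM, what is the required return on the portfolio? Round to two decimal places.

β_Ellery = 0.01888 / 0.03415 = 0.5529
β_Arden = 0.03862 / 0.03415 = 1.1309
β_Orrin = 0.02046 / 0.03415 = 0.5991
β_Calder = 0.03681 / 0.03415 = 1.0779
β_Maddox = 0.01017 / 0.03415 = 0.2978
β_P = Σ w_i β_i = 0.21×0.5529 + 0.12×1.1309 + 0.16×0.5991 + 0.16×1.0779 + 0.35×0.2978 = 0.6244
E(R_P) = R_f + β_P × MRP = 0.89% + 0.6244 × 4.36% = 3.61%

3.61%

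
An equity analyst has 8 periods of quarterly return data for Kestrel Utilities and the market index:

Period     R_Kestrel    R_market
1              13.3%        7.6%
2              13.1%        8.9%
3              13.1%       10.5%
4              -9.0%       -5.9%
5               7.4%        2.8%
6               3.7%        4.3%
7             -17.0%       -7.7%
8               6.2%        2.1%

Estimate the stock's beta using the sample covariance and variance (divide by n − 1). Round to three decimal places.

1.628

Mean R_i = (13.3 + 13.1 + 13.1 − 9.0 + 7.4 + 3.7 − 17.0 + 6.2) / 8 = 3.8500%
Mean R_m = (7.6 + 8.9 + 10.5 − 5.9 + 2.8 + 4.3 − 7.7 + 2.1) / 8 = 2.8250%
Σ(R_i − R̄_i)(R_m − R̄_m) = 501.8600  ⇒  Cov = 501.8600 / 7 = 71.6943
Σ(R_m − R̄_m)² = 308.2150  ⇒  Var(R_m) = 308.2150 / 7 = 44.0307
β = Cov / Var(R_m) = 71.6943 / 44.0307 = 1.6283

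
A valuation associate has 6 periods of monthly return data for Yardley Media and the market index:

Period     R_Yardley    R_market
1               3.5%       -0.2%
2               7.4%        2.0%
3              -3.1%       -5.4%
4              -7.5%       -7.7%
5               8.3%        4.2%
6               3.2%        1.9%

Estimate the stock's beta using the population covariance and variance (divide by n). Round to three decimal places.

1.279

Mean R_i = (3.5 + 7.4 − 3.1 − 7.5 + 8.3 + 3.2) / 6 = 1.9667%
Mean R_m = (-0.2 + 2.0 − 5.4 − 7.7 + 4.2 + 1.9) / 6 = -0.8667%
Σ(R_i − R̄_i)(R_m − R̄_m) = 139.7567  ⇒  Cov = 139.7567 / 6 = 23.2928
Σ(R_m − R̄_m)² = 109.2333  ⇒  Var(R_m) = 109.2333 / 6 = 18.2056
β = Cov / Var(R_m) = 23.2928 / 18.2056 = 1.2794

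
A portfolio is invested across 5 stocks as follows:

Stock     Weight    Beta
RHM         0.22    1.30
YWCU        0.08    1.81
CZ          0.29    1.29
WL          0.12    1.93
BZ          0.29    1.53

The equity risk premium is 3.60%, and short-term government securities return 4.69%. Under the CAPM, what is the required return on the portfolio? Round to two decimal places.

β_P = Σ w_i β_i = 0.22×1.30 + 0.08×1.81 + 0.29×1.29 + 0.12×1.93 + 0.29×1.53 = 1.4802
E(R_P) = R_f + β_P × MRP = 4.69% + 1.4802 × 3.60% = 10.02%

10.02%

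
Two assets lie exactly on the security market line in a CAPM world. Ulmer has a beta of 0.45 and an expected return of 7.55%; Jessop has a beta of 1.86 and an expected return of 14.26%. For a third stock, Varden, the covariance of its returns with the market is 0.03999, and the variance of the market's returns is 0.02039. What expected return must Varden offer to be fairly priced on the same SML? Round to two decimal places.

MRP = (14.26% − 7.55%) / (1.86 − 0.45) = 4.7589%
R_f = 7.55% − 0.45 × 4.7589% = 5.4085%
β_Varden = Cov / Var(R_m) = 0.03999 / 0.02039 = 1.9613
E(R_Varden) = R_f + β × MRP = 5.4085% + 1.9613 × 4.7589% = 14.74%

14.74%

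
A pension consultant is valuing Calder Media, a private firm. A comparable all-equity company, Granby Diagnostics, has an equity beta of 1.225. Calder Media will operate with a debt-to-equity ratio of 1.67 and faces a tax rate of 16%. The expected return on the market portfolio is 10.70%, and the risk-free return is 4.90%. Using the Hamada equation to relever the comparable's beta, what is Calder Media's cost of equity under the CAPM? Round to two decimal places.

21.97%

β_L = β_U × [1 + (1 − t)(D/E)] = 1.225 × [1 + (1 − 0.16) × 1.67]
    = 1.225 × [1 + 0.84 × 1.67] = 1.225 × 2.4028 = 2.9434
MRP = 10.70% − 4.90% = 5.80%
E(R) = R_f + β_L × MRP = 4.90% + 2.9434 × 5.80% = 21.97%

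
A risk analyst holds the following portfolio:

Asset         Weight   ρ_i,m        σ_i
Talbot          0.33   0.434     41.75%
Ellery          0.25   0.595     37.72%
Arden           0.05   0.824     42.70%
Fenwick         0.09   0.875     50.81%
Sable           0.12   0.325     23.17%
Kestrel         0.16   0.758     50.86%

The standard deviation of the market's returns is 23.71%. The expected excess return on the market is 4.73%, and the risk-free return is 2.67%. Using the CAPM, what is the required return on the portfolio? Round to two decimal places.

β_Talbot = 0.434 × 41.75% / 23.71% = 0.7642
β_Ellery = 0.595 × 37.72% / 23.71% = 0.9466
β_Arden = 0.824 × 42.70% / 23.71% = 1.4840
β_Fenwick = 0.875 × 50.81% / 23.71% = 1.8751
β_Sable = 0.325 × 23.17% / 23.71% = 0.3176
β_Kestrel = 0.758 × 50.86% / 23.71% = 1.6260
β_P = Σ w_i β_i = 0.33×0.7642 + 0.25×0.9466 + 0.05×1.4840 + 0.09×1.8751 + 0.12×0.3176 + 0.16×1.6260 = 1.0301
E(R_P) = R_f + β_P × MRP = 2.67% + 1.0301 × 4.73% = 7.54%

7.54%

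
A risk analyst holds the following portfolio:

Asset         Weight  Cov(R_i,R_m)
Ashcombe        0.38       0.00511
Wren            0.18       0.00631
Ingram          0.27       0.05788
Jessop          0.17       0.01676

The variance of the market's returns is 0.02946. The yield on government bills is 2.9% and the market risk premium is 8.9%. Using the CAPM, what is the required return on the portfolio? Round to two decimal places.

9.41%

β_Ashcombe = 0.00511 / 0.02946 = 0.1735
β_Wren = 0.00631 / 0.02946 = 0.2142
β_Ingram = 0.05788 / 0.02946 = 1.9647
β_Jessop = 0.01676 / 0.02946 = 0.5689
β_P = Σ w_i β_i = 0.38×0.1735 + 0.18×0.2142 + 0.27×1.9647 + 0.17×0.5689 = 0.7317
E(R_P) = R_f + β_P × MRP = 2.9% + 0.7317 × 8.9% = 9.41%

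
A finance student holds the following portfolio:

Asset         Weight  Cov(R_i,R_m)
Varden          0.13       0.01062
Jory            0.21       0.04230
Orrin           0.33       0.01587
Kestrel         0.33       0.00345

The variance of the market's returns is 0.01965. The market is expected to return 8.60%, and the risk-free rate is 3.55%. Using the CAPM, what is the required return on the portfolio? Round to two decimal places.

7.83%

β_Varden = 0.01062 / 0.01965 = 0.5405
β_Jory = 0.04230 / 0.01965 = 2.1527
β_Orrin = 0.01587 / 0.01965 = 0.8076
β_Kestrel = 0.00345 / 0.01965 = 0.1756
β_P = Σ w_i β_i = 0.13×0.5405 + 0.21×2.1527 + 0.33×0.8076 + 0.33×0.1756 = 0.8468
MRP = 8.60% − 3.55% = 5.05%
E(R_P) = R_f + β_P × MRP = 3.55% + 0.8468 × 5.05% = 7.83%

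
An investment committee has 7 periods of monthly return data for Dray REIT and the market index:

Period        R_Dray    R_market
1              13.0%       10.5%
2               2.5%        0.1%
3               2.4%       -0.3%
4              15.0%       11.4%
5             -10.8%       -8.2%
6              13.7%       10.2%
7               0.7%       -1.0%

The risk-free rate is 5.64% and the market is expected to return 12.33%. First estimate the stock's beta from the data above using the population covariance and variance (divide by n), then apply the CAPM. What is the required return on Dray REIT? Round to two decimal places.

Mean R_i = (13.0 + 2.5 + 2.4 + 15.0 − 10.8 + 13.7 + 0.7) / 7 = 5.2143%
Mean R_m = (10.5 + 0.1 − 0.3 + 11.4 − 8.2 + 10.2 − 1.0) / 7 = 3.2429%
Σ(R_i − R̄_i)(R_m − R̄_m) = 416.2657  ⇒  Cov = 416.2657 / 7 = 59.4665
Σ(R_m − R̄_m)² = 338.9771  ⇒  Var(R_m) = 338.9771 / 7 = 48.4253
β = Cov / Var(R_m) = 59.4665 / 48.4253 = 1.2280
MRP = 12.33% − 5.64% = 6.69%
E(R) = R_f + β × MRP = 5.64% + 1.2280 × 6.69% = 13.86%

13.86%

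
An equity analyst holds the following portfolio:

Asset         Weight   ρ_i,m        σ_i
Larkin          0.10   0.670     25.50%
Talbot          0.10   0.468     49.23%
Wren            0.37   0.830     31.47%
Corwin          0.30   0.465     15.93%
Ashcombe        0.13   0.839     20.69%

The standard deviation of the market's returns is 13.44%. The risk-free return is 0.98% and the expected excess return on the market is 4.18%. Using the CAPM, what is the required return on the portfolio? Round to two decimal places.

β_Larkin = 0.670 × 25.50% / 13.44% = 1.2712
β_Talbot = 0.468 × 49.23% / 13.44% = 1.7143
β_Wren = 0.830 × 31.47% / 13.44% = 1.9435
β_Corwin = 0.465 × 15.93% / 13.44% = 0.5511
β_Ashcombe = 0.839 × 20.69% / 13.44% = 1.2916
β_P = Σ w_i β_i = 0.10×1.2712 + 0.10×1.7143 + 0.37×1.9435 + 0.30×0.5511 + 0.13×1.2916 = 1.3509
E(R_P) = R_f + β_P × MRP = 0.98% + 1.3509 × 4.18% = 6.63%

6.63%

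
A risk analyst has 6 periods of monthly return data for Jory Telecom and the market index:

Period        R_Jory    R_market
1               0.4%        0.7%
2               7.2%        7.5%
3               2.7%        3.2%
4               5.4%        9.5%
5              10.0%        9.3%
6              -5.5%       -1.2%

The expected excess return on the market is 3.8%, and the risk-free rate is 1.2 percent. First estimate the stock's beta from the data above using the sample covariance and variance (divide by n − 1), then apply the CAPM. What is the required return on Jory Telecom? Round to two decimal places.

5.41%

Mean R_i = (0.4 + 7.2 + 2.7 + 5.4 + 10.0 − 5.5) / 6 = 3.3667%
Mean R_m = (0.7 + 7.5 + 3.2 + 9.5 + 9.3 − 1.2) / 6 = 4.8333%
Σ(R_i − R̄_i)(R_m − R̄_m) = 116.1867  ⇒  Cov = 116.1867 / 5 = 23.2373
Σ(R_m − R̄_m)² = 104.9933  ⇒  Var(R_m) = 104.9933 / 5 = 20.9987
β = Cov / Var(R_m) = 23.2373 / 20.9987 = 1.1066
E(R) = R_f + β × MRP = 1.2% + 1.1066 × 3.8% = 5.41%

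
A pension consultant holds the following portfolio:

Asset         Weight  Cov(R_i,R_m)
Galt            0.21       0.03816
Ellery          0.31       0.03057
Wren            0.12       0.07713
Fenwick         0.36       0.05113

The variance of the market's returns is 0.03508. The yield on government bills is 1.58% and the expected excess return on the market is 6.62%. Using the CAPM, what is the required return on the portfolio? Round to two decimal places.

β_Galt = 0.03816 / 0.03508 = 1.0878
β_Ellery = 0.03057 / 0.03508 = 0.8714
β_Wren = 0.07713 / 0.03508 = 2.1987
β_Fenwick = 0.05113 / 0.03508 = 1.4575
β_P = Σ w_i β_i = 0.21×1.0878 + 0.31×0.8714 + 0.12×2.1987 + 0.36×1.4575 = 1.2871
E(R_P) = R_f + β_P × MRP = 1.58% + 1.2871 × 6.62% = 10.10%

10.10%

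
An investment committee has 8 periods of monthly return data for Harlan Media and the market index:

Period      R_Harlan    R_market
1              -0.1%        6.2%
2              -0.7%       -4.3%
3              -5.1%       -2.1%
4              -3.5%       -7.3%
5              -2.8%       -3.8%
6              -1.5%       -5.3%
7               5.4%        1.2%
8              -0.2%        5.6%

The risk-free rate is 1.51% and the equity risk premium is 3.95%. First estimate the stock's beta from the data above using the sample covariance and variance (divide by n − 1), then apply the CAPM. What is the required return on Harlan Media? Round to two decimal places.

2.67%

Mean R_i = (-0.1 − 0.7 − 5.1 − 3.5 − 2.8 − 1.5 + 5.4 − 0.2) / 8 = -1.0625%
Mean R_m = (6.2 − 4.3 − 2.1 − 7.3 − 3.8 − 5.3 + 1.2 + 5.6) / 8 = -1.2250%
Σ(R_i − R̄_i)(R_m − R̄_m) = 52.1875  ⇒  Cov = 52.1875 / 7 = 7.4554
Σ(R_m − R̄_m)² = 177.9550  ⇒  Var(R_m) = 177.9550 / 7 = 25.4221
β = Cov / Var(R_m) = 7.4554 / 25.4221 = 0.2933
E(R) = R_f + β × MRP = 1.51% + 0.2933 × 3.95% = 2.67%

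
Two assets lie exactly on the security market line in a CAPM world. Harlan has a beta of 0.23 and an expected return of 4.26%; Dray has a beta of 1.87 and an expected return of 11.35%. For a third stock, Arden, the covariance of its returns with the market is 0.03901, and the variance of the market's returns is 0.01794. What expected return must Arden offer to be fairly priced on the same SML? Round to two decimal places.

MRP = (11.35% − 4.26%) / (1.87 − 0.23) = 4.3232%
R_f = 4.26% − 0.23 × 4.3232% = 3.2657%
β_Arden = Cov / Var(R_m) = 0.03901 / 0.01794 = 2.1745
E(R_Arden) = R_f + β × MRP = 3.2657% + 2.1745 × 4.3232% = 12.67%

12.67%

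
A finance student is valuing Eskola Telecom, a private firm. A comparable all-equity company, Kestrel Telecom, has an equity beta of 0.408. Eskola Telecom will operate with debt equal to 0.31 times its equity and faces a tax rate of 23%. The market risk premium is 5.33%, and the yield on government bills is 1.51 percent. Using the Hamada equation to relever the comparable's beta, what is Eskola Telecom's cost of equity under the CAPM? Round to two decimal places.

4.20%

β_L = β_U × [1 + (1 − t)(D/E)] = 0.408 × [1 + (1 − 0.23) × 0.31]
    = 0.408 × [1 + 0.77 × 0.31] = 0.408 × 1.2387 = 0.5054
E(R) = R_f + β_L × MRP = 1.51% + 0.5054 × 5.33% = 4.20%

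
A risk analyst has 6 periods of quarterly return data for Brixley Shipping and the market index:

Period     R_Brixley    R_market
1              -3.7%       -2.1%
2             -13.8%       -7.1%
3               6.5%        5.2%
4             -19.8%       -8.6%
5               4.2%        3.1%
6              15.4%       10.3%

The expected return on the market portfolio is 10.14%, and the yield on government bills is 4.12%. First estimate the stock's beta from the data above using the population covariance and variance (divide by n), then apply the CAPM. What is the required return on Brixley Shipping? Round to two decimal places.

Mean R_i = (-3.7 − 13.8 + 6.5 − 19.8 + 4.2 + 15.4) / 6 = -1.8667%
Mean R_m = (-2.1 − 7.1 + 5.2 − 8.6 + 3.1 + 10.3) / 6 = 0.1333%
Σ(R_i − R̄_i)(R_m − R̄_m) = 482.9633  ⇒  Cov = 482.9633 / 6 = 80.4939
Σ(R_m − R̄_m)² = 271.4133  ⇒  Var(R_m) = 271.4133 / 6 = 45.2356
β = Cov / Var(R_m) = 80.4939 / 45.2356 = 1.7794
MRP = 10.14% − 4.12% = 6.02%
E(R) = R_f + β × MRP = 4.12% + 1.7794 × 6.02% = 14.83%

14.83%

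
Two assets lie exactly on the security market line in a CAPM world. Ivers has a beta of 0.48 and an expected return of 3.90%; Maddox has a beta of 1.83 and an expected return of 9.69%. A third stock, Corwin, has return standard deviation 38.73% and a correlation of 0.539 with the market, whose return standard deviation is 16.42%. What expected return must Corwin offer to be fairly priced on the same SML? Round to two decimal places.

7.29%

MRP = (9.69% − 3.90%) / (1.83 − 0.48) = 4.2889%
R_f = 3.90% − 0.48 × 4.2889% = 1.8413%
β_Corwin = ρ·σ_i/σ_m = 0.539 × 38.73 / 16.42 = 1.2713
E(R_Corwin) = R_f + β × MRP = 1.8413% + 1.2713 × 4.2889% = 7.29%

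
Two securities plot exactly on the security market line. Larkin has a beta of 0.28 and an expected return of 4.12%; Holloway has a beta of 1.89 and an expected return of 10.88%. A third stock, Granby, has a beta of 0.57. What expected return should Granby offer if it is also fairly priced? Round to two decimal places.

5.34%

MRP (SML slope) = (10.88% − 4.12%) / (1.89 − 0.28) = 6.76% / 1.61 = 4.1988%
R_f (intercept) = 4.12% − 0.28 × 4.1988% = 2.9443%
E(R_Granby) = R_f + β × MRP = 2.9443% + 0.57 × 4.1988% = 5.34%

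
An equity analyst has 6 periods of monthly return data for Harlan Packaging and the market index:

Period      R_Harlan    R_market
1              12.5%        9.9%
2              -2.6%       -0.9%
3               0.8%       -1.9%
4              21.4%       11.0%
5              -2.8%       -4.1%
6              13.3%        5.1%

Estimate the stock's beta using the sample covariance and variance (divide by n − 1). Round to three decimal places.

Mean R_i = (12.5 − 2.6 + 0.8 + 21.4 − 2.8 + 13.3) / 6 = 7.1000%
Mean R_m = (9.9 − 0.9 − 1.9 + 11.0 − 4.1 + 5.1) / 6 = 3.1833%
Σ(R_i − R̄_i)(R_m − R̄_m) = 303.6700  ⇒  Cov = 303.6700 / 5 = 60.7340
Σ(R_m − R̄_m)² = 205.4483  ⇒  Var(R_m) = 205.4483 / 5 = 41.0897
β = Cov / Var(R_m) = 60.7340 / 41.0897 = 1.4781

1.478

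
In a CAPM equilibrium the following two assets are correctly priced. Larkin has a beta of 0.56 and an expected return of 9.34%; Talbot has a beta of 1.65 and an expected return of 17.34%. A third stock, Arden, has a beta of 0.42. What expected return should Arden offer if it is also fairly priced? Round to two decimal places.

MRP (SML slope) = (17.34% − 9.34%) / (1.65 − 0.56) = 8.00% / 1.09 = 7.3394%
R_f (intercept) = 9.34% − 0.56 × 7.3394% = 5.2299%
E(R_Arden) = R_f + β × MRP = 5.2299% + 0.42 × 7.3394% = 8.31%

8.31%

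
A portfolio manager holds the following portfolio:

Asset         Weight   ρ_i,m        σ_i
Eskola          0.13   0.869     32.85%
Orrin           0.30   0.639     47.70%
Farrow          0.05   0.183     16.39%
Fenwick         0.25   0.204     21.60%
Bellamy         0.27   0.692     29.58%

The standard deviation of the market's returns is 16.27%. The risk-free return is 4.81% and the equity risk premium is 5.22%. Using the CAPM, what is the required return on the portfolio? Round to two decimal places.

11.11%

β_Eskola = 0.869 × 32.85% / 16.27% = 1.7546
β_Orrin = 0.639 × 47.70% / 16.27% = 1.8734
β_Farrow = 0.183 × 16.39% / 16.27% = 0.1843
β_Fenwick = 0.204 × 21.60% / 16.27% = 0.2708
β_Bellamy = 0.692 × 29.58% / 16.27% = 1.2581
β_P = Σ w_i β_i = 0.13×1.7546 + 0.30×1.8734 + 0.05×0.1843 + 0.25×0.2708 + 0.27×1.2581 = 1.2067
E(R_P) = R_f + β_P × MRP = 4.81% + 1.2067 × 5.22% = 11.11%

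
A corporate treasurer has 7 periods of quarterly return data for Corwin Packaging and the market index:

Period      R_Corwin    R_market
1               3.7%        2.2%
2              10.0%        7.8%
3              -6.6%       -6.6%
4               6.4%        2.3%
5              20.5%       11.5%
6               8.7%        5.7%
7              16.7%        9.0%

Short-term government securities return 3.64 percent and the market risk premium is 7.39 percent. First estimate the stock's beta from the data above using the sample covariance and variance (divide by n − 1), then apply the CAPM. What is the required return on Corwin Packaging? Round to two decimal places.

Mean R_i = (3.7 + 10.0 − 6.6 + 6.4 + 20.5 + 8.7 + 16.7) / 7 = 8.4857%
Mean R_m = (2.2 + 7.8 − 6.6 + 2.3 + 11.5 + 5.7 + 9.0) / 7 = 4.5571%
Σ(R_i − R̄_i)(R_m − R̄_m) = 309.3657  ⇒  Cov = 309.3657 / 6 = 51.5610
Σ(R_m − R̄_m)² = 214.8971  ⇒  Var(R_m) = 214.8971 / 6 = 35.8162
β = Cov / Var(R_m) = 51.5610 / 35.8162 = 1.4396
E(R) = R_f + β × MRP = 3.64% + 1.4396 × 7.39% = 14.28%

14.28%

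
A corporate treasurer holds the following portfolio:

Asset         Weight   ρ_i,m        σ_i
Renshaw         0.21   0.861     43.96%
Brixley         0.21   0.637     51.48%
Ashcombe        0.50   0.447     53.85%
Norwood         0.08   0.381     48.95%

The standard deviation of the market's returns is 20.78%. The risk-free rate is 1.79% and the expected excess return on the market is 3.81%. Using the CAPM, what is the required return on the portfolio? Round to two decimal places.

β_Renshaw = 0.861 × 43.96% / 20.78% = 1.8214
β_Brixley = 0.637 × 51.48% / 20.78% = 1.5781
β_Ashcombe = 0.447 × 53.85% / 20.78% = 1.1584
β_Norwood = 0.381 × 48.95% / 20.78% = 0.8975
β_P = Σ w_i β_i = 0.21×1.8214 + 0.21×1.5781 + 0.50×1.1584 + 0.08×0.8975 = 1.3649
E(R_P) = R_f + β_P × MRP = 1.79% + 1.3649 × 3.81% = 6.99%

6.99%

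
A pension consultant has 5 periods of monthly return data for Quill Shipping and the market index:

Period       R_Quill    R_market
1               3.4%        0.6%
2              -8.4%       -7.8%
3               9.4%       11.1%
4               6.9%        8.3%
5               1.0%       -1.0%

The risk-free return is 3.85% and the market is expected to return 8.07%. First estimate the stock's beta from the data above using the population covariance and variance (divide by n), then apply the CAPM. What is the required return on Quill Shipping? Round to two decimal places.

Mean R_i = (3.4 − 8.4 + 9.4 + 6.9 + 1.0) / 5 = 2.4600%
Mean R_m = (0.6 − 7.8 + 11.1 + 8.3 − 1.0) / 5 = 2.2400%
Σ(R_i − R̄_i)(R_m − R̄_m) = 200.6180  ⇒  Cov = 200.6180 / 5 = 40.1236
Σ(R_m − R̄_m)² = 229.2120  ⇒  Var(R_m) = 229.2120 / 5 = 45.8424
β = Cov / Var(R_m) = 40.1236 / 45.8424 = 0.8753
MRP = 8.07% − 3.85% = 4.22%
E(R) = R_f + β × MRP = 3.85% + 0.8753 × 4.22% = 7.54%

7.54%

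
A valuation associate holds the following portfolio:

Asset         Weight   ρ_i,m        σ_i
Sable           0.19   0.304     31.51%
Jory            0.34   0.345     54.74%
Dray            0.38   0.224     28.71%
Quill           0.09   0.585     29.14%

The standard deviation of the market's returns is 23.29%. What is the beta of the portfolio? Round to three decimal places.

β_Sable = 0.304 × 31.51% / 23.29% = 0.4113
β_Jory = 0.345 × 54.74% / 23.29% = 0.8109
β_Dray = 0.224 × 28.71% / 23.29% = 0.2761
β_Quill = 0.585 × 29.14% / 23.29% = 0.7319
β_P = Σ w_i β_i = 0.19×0.4113 + 0.34×0.8109 + 0.38×0.2761 + 0.09×0.7319 = 0.5246

0.525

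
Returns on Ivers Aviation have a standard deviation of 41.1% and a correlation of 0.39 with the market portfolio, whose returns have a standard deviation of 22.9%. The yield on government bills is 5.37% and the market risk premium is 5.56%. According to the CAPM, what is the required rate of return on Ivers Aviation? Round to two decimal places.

9.26%

β = ρ × σ_i / σ_m = 0.39 × 41.1% / 22.9% = 0.7000
E(R) = 5.37% + 0.7000 × 5.56% = 9.26%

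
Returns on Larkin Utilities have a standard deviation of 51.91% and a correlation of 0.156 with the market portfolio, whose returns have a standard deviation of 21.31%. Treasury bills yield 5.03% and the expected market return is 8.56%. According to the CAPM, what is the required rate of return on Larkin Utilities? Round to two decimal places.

6.37%

β = ρ × σ_i / σ_m = 0.156 × 51.91% / 21.31% = 0.3800
MRP = 8.56% − 5.03% = 3.53%
E(R) = 5.03% + 0.3800 × 3.53% = 6.37%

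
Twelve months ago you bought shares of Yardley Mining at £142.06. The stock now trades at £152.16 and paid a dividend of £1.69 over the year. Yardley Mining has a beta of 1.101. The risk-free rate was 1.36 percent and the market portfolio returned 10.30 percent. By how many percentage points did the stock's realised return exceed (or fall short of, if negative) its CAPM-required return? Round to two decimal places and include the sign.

Realised HPR = (P1 + D1 − P0) / P0 = (152.16 + 1.69 − 142.06) / 142.06 = 11.79 / 142.06 = 8.2993%
MRP = 10.30% − 1.36% = 8.94%
CAPM required = R_f + β·MRP = 1.36% + 1.101 × 8.94% = 11.20294%
α = realised − required = 8.2993% − 11.20294% = -2.90%

-2.90%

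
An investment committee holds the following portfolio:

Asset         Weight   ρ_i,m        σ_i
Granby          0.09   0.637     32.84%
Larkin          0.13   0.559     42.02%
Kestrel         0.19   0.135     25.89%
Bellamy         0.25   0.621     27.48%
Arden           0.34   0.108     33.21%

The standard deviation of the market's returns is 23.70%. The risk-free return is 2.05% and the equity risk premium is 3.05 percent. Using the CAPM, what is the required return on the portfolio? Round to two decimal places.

3.48%

β_Granby = 0.637 × 32.84% / 23.70% = 0.8827
β_Larkin = 0.559 × 42.02% / 23.70% = 0.9911
β_Kestrel = 0.135 × 25.89% / 23.70% = 0.1475
β_Bellamy = 0.621 × 27.48% / 23.70% = 0.7200
β_Arden = 0.108 × 33.21% / 23.70% = 0.1513
β_P = Σ w_i β_i = 0.09×0.8827 + 0.13×0.9911 + 0.19×0.1475 + 0.25×0.7200 + 0.34×0.1513 = 0.4678
E(R_P) = R_f + β_P × MRP = 2.05% + 0.4678 × 3.05% = 3.48%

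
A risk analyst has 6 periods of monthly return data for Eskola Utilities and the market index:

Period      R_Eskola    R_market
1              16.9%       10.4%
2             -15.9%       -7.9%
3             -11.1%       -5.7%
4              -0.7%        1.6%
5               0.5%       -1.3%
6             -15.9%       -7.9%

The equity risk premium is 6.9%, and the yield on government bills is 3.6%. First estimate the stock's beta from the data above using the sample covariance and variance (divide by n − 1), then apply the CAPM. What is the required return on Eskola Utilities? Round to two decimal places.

15.77%

Mean R_i = (16.9 − 15.9 − 11.1 − 0.7 + 0.5 − 15.9) / 6 = -4.3667%
Mean R_m = (10.4 − 7.9 − 5.7 + 1.6 − 1.3 − 7.9) / 6 = -1.8000%
Σ(R_i − R̄_i)(R_m − R̄_m) = 441.3200  ⇒  Cov = 441.3200 / 5 = 88.2640
Σ(R_m − R̄_m)² = 250.2800  ⇒  Var(R_m) = 250.2800 / 5 = 50.0560
β = Cov / Var(R_m) = 88.2640 / 50.0560 = 1.7633
E(R) = R_f + β × MRP = 3.6% + 1.7633 × 6.9% = 15.77%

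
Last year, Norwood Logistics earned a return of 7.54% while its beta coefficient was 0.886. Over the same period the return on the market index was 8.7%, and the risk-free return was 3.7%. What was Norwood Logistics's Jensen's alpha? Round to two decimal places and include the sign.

-0.59%

Market excess return = 8.7% − 3.7% = 5.00%
CAPM benchmark = R_f + β(R_m − R_f) = 3.7% + 0.886 × 5.0% = 8.1300%
α = actual − benchmark = 7.54% − 8.1300% = -0.59%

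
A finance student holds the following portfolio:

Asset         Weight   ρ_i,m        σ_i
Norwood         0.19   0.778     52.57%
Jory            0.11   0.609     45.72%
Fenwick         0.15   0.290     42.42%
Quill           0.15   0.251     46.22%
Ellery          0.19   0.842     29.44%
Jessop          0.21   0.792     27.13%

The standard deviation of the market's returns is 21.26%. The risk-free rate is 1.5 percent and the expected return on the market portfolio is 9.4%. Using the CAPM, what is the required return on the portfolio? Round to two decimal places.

β_Norwood = 0.778 × 52.57% / 21.26% = 1.9238
β_Jory = 0.609 × 45.72% / 21.26% = 1.3097
β_Fenwick = 0.290 × 42.42% / 21.26% = 0.5786
β_Quill = 0.251 × 46.22% / 21.26% = 0.5457
β_Ellery = 0.842 × 29.44% / 21.26% = 1.1660
β_Jessop = 0.792 × 27.13% / 21.26% = 1.0107
β_P = Σ w_i β_i = 0.19×1.9238 + 0.11×1.3097 + 0.15×0.5786 + 0.15×0.5457 + 0.19×1.1660 + 0.21×1.0107 = 1.1120
MRP = 9.4% − 1.5% = 7.90%
E(R_P) = R_f + β_P × MRP = 1.5% + 1.1120 × 7.9% = 10.28%

10.28%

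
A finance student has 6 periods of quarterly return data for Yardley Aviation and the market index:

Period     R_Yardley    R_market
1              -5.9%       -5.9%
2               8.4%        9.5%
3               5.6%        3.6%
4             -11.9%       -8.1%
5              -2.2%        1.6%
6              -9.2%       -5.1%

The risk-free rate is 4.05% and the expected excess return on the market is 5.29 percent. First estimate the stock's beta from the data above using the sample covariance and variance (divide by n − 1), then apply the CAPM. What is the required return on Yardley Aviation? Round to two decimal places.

10.14%

Mean R_i = (-5.9 + 8.4 + 5.6 − 11.9 − 2.2 − 9.2) / 6 = -2.5333%
Mean R_m = (-5.9 + 9.5 + 3.6 − 8.1 + 1.6 − 5.1) / 6 = -0.7333%
Σ(R_i − R̄_i)(R_m − R̄_m) = 263.4133  ⇒  Cov = 263.4133 / 5 = 52.6827
Σ(R_m − R̄_m)² = 228.9733  ⇒  Var(R_m) = 228.9733 / 5 = 45.7947
β = Cov / Var(R_m) = 52.6827 / 45.7947 = 1.1504
E(R) = R_f + β × MRP = 4.05% + 1.1504 × 5.29% = 10.14%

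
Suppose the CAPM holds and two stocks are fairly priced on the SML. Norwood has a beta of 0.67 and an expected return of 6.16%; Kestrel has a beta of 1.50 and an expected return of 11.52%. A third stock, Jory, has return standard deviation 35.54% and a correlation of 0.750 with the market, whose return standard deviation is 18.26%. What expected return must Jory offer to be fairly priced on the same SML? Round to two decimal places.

11.26%

MRP = (11.52% − 6.16%) / (1.50 − 0.67) = 6.4578%
R_f = 6.16% − 0.67 × 6.4578% = 1.8333%
β_Jory = ρ·σ_i/σ_m = 0.750 × 35.54 / 18.26 = 1.4597
E(R_Jory) = R_f + β × MRP = 1.8333% + 1.4597 × 6.4578% = 11.26%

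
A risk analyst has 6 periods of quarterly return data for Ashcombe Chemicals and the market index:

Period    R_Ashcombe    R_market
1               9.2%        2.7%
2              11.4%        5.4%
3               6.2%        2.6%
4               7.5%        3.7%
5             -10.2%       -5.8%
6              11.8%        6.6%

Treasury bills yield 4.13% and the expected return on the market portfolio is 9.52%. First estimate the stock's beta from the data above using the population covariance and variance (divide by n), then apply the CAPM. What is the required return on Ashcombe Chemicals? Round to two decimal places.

14.07%

Mean R_i = (9.2 + 11.4 + 6.2 + 7.5 − 10.2 + 11.8) / 6 = 5.9833%
Mean R_m = (2.7 + 5.4 + 2.6 + 3.7 − 5.8 + 6.6) / 6 = 2.5333%
Σ(R_i − R̄_i)(R_m − R̄_m) = 176.3633  ⇒  Cov = 176.3633 / 6 = 29.3939
Σ(R_m − R̄_m)² = 95.5933  ⇒  Var(R_m) = 95.5933 / 6 = 15.9322
β = Cov / Var(R_m) = 29.3939 / 15.9322 = 1.8449
MRP = 9.52% − 4.13% = 5.39%
E(R) = R_f + β × MRP = 4.13% + 1.8449 × 5.39% = 14.07%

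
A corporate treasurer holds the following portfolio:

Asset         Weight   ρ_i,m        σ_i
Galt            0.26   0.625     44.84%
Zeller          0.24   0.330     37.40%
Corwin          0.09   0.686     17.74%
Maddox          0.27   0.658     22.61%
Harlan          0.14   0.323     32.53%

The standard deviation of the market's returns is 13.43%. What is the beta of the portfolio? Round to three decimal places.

1.253

β_Galt = 0.625 × 44.84% / 13.43% = 2.0867
β_Zeller = 0.330 × 37.40% / 13.43% = 0.9190
β_Corwin = 0.686 × 17.74% / 13.43% = 0.9062
β_Maddox = 0.658 × 22.61% / 13.43% = 1.1078
β_Harlan = 0.323 × 32.53% / 13.43% = 0.7824
β_P = Σ w_i β_i = 0.26×2.0867 + 0.24×0.9190 + 0.09×0.9062 + 0.27×1.1078 + 0.14×0.7824 = 1.2533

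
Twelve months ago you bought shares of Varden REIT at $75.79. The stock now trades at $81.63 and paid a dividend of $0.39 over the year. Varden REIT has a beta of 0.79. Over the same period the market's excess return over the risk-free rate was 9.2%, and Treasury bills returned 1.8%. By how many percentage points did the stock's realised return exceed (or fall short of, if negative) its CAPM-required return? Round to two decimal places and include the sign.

-0.85%

Realised HPR = (P1 + D1 − P0) / P0 = (81.63 + 0.39 − 75.79) / 75.79 = 6.23 / 75.79 = 8.2201%
CAPM required = R_f + β·MRP = 1.8% + 0.79 × 9.2% = 9.0680%
α = realised − required = 8.2201% − 9.0680% = -0.85%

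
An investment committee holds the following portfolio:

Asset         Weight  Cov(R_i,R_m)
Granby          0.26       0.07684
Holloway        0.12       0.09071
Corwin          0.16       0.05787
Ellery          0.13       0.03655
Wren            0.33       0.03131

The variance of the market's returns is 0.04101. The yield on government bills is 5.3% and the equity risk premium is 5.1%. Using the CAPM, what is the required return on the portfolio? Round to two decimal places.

β_Granby = 0.07684 / 0.04101 = 1.8737
β_Holloway = 0.09071 / 0.04101 = 2.2119
β_Corwin = 0.05787 / 0.04101 = 1.4111
β_Ellery = 0.03655 / 0.04101 = 0.8912
β_Wren = 0.03131 / 0.04101 = 0.7635
β_P = Σ w_i β_i = 0.26×1.8737 + 0.12×2.2119 + 0.16×1.4111 + 0.13×0.8912 + 0.33×0.7635 = 1.3462
E(R_P) = R_f + β_P × MRP = 5.3% + 1.3462 × 5.1% = 12.17%

12.17%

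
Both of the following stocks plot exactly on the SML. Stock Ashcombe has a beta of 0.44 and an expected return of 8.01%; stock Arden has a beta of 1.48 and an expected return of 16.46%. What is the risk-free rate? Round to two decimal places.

Both satisfy E(R) = R_f + β·MRP, so the slope of the SML is
MRP = (16.46% − 8.01%) / (1.48 − 0.44) = 8.45% / 1.04 = 8.1250%
R_f = E(R_Ashcombe) − β_Ashcombe·MRP = 8.01% − 0.44 × 8.1250% = 4.4350%

4.44%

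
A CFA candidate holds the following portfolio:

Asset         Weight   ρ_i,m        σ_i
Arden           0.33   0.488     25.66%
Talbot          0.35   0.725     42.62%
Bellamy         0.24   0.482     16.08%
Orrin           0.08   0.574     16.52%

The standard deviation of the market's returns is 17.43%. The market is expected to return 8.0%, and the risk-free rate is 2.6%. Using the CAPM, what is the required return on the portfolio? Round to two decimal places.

β_Arden = 0.488 × 25.66% / 17.43% = 0.7184
β_Talbot = 0.725 × 42.62% / 17.43% = 1.7728
β_Bellamy = 0.482 × 16.08% / 17.43% = 0.4447
β_Orrin = 0.574 × 16.52% / 17.43% = 0.5440
β_P = Σ w_i β_i = 0.33×0.7184 + 0.35×1.7728 + 0.24×0.4447 + 0.08×0.5440 = 1.0078
MRP = 8.0% − 2.6% = 5.40%
E(R_P) = R_f + β_P × MRP = 2.6% + 1.0078 × 5.4% = 8.04%

8.04%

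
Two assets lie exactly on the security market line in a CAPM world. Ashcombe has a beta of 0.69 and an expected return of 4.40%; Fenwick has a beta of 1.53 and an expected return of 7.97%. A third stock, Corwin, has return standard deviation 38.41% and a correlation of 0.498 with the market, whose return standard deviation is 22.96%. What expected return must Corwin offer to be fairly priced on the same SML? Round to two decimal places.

MRP = (7.97% − 4.40%) / (1.53 − 0.69) = 4.2500%
R_f = 4.40% − 0.69 × 4.2500% = 1.4675%
β_Corwin = ρ·σ_i/σ_m = 0.498 × 38.41 / 22.96 = 0.8331
E(R_Corwin) = R_f + β × MRP = 1.4675% + 0.8331 × 4.2500% = 5.01%

5.01%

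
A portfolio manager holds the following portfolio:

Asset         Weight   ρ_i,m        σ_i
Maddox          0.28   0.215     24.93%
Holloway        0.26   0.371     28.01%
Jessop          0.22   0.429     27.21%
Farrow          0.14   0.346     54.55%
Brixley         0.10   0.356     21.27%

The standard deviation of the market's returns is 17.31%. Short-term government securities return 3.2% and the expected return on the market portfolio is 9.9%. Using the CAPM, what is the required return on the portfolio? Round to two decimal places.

7.14%

β_Maddox = 0.215 × 24.93% / 17.31% = 0.3096
β_Holloway = 0.371 × 28.01% / 17.31% = 0.6003
β_Jessop = 0.429 × 27.21% / 17.31% = 0.6744
β_Farrow = 0.346 × 54.55% / 17.31% = 1.0904
β_Brixley = 0.356 × 21.27% / 17.31% = 0.4374
β_P = Σ w_i β_i = 0.28×0.3096 + 0.26×0.6003 + 0.22×0.6744 + 0.14×1.0904 + 0.10×0.4374 = 0.5875
MRP = 9.9% − 3.2% = 6.70%
E(R_P) = R_f + β_P × MRP = 3.2% + 0.5875 × 6.7% = 7.14%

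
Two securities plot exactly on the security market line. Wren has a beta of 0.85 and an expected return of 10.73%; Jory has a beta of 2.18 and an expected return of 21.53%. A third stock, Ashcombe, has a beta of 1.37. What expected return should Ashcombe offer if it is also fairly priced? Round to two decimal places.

MRP (SML slope) = (21.53% − 10.73%) / (2.18 − 0.85) = 10.80% / 1.33 = 8.1203%
R_f (intercept) = 10.73% − 0.85 × 8.1203% = 3.8277%
E(R_Ashcombe) = R_f + β × MRP = 3.8277% + 1.37 × 8.1203% = 14.95%

14.95%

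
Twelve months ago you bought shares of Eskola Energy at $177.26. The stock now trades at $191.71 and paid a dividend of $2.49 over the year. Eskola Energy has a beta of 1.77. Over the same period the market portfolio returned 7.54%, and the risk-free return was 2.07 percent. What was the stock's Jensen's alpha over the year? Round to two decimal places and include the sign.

-2.20%

Realised HPR = (P1 + D1 − P0) / P0 = (191.71 + 2.49 − 177.26) / 177.26 = 16.94 / 177.26 = 9.5566%
MRP = 7.54% − 2.07% = 5.47%
CAPM required = R_f + β·MRP = 2.07% + 1.77 × 5.47% = 11.7519%
α = realised − required = 9.5566% − 11.7519% = -2.20%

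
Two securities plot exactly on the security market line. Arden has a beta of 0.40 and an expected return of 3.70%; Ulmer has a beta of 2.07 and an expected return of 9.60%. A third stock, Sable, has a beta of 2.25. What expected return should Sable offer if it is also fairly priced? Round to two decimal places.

10.24%

MRP (SML slope) = (9.60% − 3.70%) / (2.07 − 0.40) = 5.90% / 1.67 = 3.5329%
R_f (intercept) = 3.70% − 0.40 × 3.5329% = 2.2868%
E(R_Sable) = R_f + β × MRP = 2.2868% + 2.25 × 3.5329% = 10.24%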